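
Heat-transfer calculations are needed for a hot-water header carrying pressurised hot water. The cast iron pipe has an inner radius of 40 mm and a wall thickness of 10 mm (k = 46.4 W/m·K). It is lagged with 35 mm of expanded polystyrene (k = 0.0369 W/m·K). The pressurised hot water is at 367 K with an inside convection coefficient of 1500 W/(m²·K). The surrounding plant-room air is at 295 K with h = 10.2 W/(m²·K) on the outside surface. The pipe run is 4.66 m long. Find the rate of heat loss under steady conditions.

For a radial system each layer contributes R = ln(r_out/r_in)/(2πkL); films add R = 1/(hA).
R_inner film = 1/(h_i·2πr₁L) = 1/(1500×2π×0.04×4.66) = 5.692×10^-4 K/W
R_cast iron pipe wall = ln(50/40)/(2π×46.4×4.66) = 1.642×10^-4 K/W
R_expanded polystyrene = ln(85/50)/(2π×0.0369×4.66) = 0.4911 K/W
R_outer film = 1/(h_o·2πr_oL) = 1/(10.2×2π×0.085×4.66) = 0.03939 K/W
R_total = 0.5313 K/W
Q = ΔT/R_total = 72/0.5313

Q ≈ 136 W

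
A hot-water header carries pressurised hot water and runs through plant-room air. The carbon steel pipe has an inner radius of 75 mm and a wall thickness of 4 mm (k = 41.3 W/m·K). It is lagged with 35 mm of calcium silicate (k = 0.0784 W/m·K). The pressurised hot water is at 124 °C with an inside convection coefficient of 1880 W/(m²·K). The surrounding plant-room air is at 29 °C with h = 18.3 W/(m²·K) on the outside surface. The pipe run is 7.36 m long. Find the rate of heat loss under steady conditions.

Q ≈ 850 W

Radial resistances (cylindrical: R_cond = ln(r_o/r_i)/(2πkL), R_conv = 1/(h·2πrL)):
R_inner film = 1/(h_i·2πr₁L) = 1/(1880×2π×0.075×7.36) = 1.534×10^-4 K/W
R_carbon steel pipe wall = ln(79/75)/(2π×41.3×7.36) = 2.721×10^-5 K/W
R_calcium silicate = ln(114/79)/(2π×0.0784×7.36) = 0.1012 K/W
R_outer film = 1/(h_o·2πr_oL) = 1/(18.3×2π×0.114×7.36) = 0.01037 K/W
R_total = 0.1117 K/W
Q = ΔT/R_total = 95/0.1117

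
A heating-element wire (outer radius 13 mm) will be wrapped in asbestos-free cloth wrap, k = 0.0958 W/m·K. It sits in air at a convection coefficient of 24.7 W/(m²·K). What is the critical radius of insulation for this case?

r_cr ≈ 3.88 mm

For a cylinder r_cr = k/h = 0.0958/24.7
r_cr = 3.88 mm; since the bare radius (13 mm) is above r_cr, any added insulation will reduce heat loss.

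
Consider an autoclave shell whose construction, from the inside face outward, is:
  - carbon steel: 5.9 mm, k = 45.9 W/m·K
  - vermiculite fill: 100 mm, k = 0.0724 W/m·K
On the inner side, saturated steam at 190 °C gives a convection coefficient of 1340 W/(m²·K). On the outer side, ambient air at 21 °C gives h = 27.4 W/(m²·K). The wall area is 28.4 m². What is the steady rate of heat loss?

Q ≈ 3380 W

Treating each layer as a thermal resistance in series:
R_inner film = 1/(h_i·A) = 1/(1340×28.4) = 2.628×10^-5 K/W
R_carbon steel = L/(kA) = 0.0059/(45.9×28.4) = 4.526×10^-6 K/W
R_vermiculite fill = L/(kA) = 0.1/(0.0724×28.4) = 0.04863 K/W
R_outer film = 1/(h_o·A) = 1/(27.4×28.4) = 0.001285 K/W
R_total = 0.04995 K/W
Q = ΔT / R_total = 169 / 0.04995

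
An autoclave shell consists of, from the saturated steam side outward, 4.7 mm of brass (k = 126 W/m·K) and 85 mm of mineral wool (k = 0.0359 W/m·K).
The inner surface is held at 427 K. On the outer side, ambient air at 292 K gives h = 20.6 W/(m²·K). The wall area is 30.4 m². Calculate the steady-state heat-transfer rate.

Treating each layer as a thermal resistance in series:
R_brass = L/(kA) = 0.0047/(126×30.4) = 1.227×10^-6 K/W
R_mineral wool = L/(kA) = 0.085/(0.0359×30.4) = 0.07788 K/W
R_outer film = 1/(h_o·A) = 1/(20.6×30.4) = 0.001597 K/W
R_total = 0.07948 K/W
Q = ΔT / R_total = 135 / 0.07948

Q ≈ 1700 W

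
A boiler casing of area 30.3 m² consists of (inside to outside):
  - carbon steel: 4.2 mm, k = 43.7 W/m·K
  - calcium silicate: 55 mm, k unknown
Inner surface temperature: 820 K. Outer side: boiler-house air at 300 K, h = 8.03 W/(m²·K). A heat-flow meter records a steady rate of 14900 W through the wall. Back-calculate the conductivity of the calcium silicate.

Using the resistance-network approach (series):
R_carbon steel = L/(kA) = 0.0042/(43.7×30.3) = 3.172×10^-6 K/W
R_outer film = 1/(h_o·A) = 1/(8.03×30.3) = 0.00411 K/W
Sum of known resistances R_other = 0.004113 K/W
Total R = ΔT/Q = 520/14900 = 0.0349 K/W
R_calcium silicate = R_total − R_other = 0.03079 K/W
k = L/(R·A) = 0.055/(0.03079×30.3)

k ≈ 0.059 W/(m·K)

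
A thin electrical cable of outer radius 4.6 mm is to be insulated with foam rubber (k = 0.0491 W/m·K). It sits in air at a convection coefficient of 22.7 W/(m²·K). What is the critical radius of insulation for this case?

r_cr ≈ 2.16 mm

For a cylinder r_cr = k/h = 0.0491/22.7
r_cr = 2.16 mm; since the bare radius (4.6 mm) is above r_cr, any added insulation will reduce heat loss.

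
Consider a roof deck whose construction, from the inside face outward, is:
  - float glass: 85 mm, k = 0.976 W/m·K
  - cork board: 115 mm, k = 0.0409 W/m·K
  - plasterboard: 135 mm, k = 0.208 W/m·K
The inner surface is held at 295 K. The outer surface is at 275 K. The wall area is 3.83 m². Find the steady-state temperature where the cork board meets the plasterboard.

T ≈ 279 K

Series thermal resistances:
R_float glass = L/(kA) = 0.085/(0.976×3.83) = 0.02274 K/W
R_cork board = L/(kA) = 0.115/(0.0409×3.83) = 0.7341 K/W
R_plasterboard = L/(kA) = 0.135/(0.208×3.83) = 0.1695 K/W
R_total = 0.9263 K/W;  Q = ΔT/R_total = 20/0.9263 = 21.59 W
T_interface = T_inner − Q·ΣR(inner→interface) = 295 − 21.6×0.7569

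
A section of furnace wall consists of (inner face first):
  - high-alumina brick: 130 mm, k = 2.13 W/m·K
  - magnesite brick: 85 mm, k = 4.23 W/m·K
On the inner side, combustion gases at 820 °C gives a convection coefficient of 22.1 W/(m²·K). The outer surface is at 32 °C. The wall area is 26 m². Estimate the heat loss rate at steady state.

Thermal resistances in series:
R_inner film = 1/(h_i·A) = 1/(22.1×26) = 0.00174 K/W
R_high-alumina brick = L/(kA) = 0.13/(2.13×26) = 0.002347 K/W
R_magnesite brick = L/(kA) = 0.085/(4.23×26) = 7.729×10^-4 K/W
R_total = 0.004861 K/W
Q = ΔT / R_total = 788 / 0.004861

Q ≈ 162000 W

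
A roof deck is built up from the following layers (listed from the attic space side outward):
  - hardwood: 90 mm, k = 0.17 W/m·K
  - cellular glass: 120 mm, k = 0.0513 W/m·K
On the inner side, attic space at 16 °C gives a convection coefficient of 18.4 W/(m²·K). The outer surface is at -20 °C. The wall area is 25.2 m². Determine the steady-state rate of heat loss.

Using the resistance-network approach (series):
R_inner film = 1/(h_i·A) = 1/(18.4×25.2) = 0.002157 K/W
R_hardwood = L/(kA) = 0.09/(0.17×25.2) = 0.02101 K/W
R_cellular glass = L/(kA) = 0.12/(0.0513×25.2) = 0.09282 K/W
R_total = 0.116 K/W
Q = ΔT / R_total = 36 / 0.116

Q ≈ 310 W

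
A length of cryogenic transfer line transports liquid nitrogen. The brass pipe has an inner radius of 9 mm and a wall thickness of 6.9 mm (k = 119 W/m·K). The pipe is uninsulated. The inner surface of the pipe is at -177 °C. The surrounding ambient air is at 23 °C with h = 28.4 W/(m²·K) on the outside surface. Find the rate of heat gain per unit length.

For a radial system each layer contributes R = ln(r_out/r_in)/(2πkL); films add R = 1/(hA).
R_brass pipe wall = ln(15.9/9)/(2π×119×1) = 7.611×10^-4 K/W
R_outer film = 1/(h_o·2πr_oL) = 1/(28.4×2π×0.0159×1) = 0.3525 K/W
R_total = 0.3532 K/W
Q = ΔT/R_total = 200/0.3532

q′ ≈ 566 W/m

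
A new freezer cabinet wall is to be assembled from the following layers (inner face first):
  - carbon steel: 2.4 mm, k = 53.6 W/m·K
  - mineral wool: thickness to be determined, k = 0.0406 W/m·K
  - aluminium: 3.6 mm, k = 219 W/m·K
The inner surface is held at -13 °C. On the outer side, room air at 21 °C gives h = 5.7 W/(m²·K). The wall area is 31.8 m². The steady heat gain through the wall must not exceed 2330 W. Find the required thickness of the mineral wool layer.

Thermal resistances in series:
R_carbon steel = L/(kA) = 0.0024/(53.6×31.8) = 1.408×10^-6 K/W
R_aluminium = L/(kA) = 0.0036/(219×31.8) = 5.169×10^-7 K/W
R_outer film = 1/(h_o·A) = 1/(5.7×31.8) = 0.005517 K/W
Sum of the known resistances R_other = 0.005519 K/W
Required total resistance R_tot = ΔT/Q_allow = 34/2330 = 0.01459 K/W
R_mineral wool = R_tot − R_other = 0.009073 K/W
L = R·k·A = 0.009073×0.0406×31.8

L ≈ 11.7 mm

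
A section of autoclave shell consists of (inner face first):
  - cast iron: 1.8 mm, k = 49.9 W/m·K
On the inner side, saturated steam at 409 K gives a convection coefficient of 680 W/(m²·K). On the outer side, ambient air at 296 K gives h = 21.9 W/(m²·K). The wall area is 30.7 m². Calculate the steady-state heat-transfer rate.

Q ≈ 73500 W

Thermal resistances in series:
R_inner film = 1/(h_i·A) = 1/(680×30.7) = 4.79×10^-5 K/W
R_cast iron = L/(kA) = 0.0018/(49.9×30.7) = 1.175×10^-6 K/W
R_outer film = 1/(h_o·A) = 1/(21.9×30.7) = 0.001487 K/W
R_total = 0.001536 K/W
Q = ΔT / R_total = 113 / 0.001536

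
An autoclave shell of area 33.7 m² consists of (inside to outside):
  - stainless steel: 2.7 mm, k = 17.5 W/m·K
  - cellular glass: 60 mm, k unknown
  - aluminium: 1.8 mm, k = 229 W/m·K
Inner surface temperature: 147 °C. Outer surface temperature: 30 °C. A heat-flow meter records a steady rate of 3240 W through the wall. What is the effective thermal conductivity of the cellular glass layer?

Model the wall as resistances in series:
R_stainless steel = L/(kA) = 0.0027/(17.5×33.7) = 4.578×10^-6 K/W
R_aluminium = L/(kA) = 0.0018/(229×33.7) = 2.332×10^-7 K/W
Sum of known resistances R_other = 4.811×10^-6 K/W
Total R = ΔT/Q = 117/3240 = 0.03611 K/W
R_cellular glass = R_total − R_other = 0.03611 K/W
k = L/(R·A) = 0.06/(0.03611×33.7)

k ≈ 0.0493 W/(m·K)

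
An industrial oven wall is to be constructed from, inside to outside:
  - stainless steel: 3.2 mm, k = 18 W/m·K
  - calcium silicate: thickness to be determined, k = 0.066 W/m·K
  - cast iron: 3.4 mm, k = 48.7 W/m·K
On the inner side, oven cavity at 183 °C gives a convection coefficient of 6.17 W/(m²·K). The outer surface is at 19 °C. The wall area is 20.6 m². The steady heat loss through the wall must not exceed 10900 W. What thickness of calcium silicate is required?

L ≈ 9.74 mm

Model the wall as resistances in series:
R_inner film = 1/(h_i·A) = 1/(6.17×20.6) = 0.007868 K/W
R_stainless steel = L/(kA) = 0.0032/(18×20.6) = 8.63×10^-6 K/W
R_cast iron = L/(kA) = 0.0034/(48.7×20.6) = 3.389×10^-6 K/W
Sum of the known resistances R_other = 0.00788 K/W
Required total resistance R_tot = ΔT/Q_allow = 164/10900 = 0.01505 K/W
R_calcium silicate = R_tot − R_other = 0.007166 K/W
L = R·k·A = 0.007166×0.066×20.6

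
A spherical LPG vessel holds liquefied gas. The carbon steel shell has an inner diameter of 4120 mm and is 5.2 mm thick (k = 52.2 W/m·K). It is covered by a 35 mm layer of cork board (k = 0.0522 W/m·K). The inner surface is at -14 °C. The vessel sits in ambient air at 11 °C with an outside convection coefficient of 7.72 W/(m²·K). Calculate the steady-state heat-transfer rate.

Spherical conduction: R = (1/r_in − 1/r_out)/(4πk) per layer; series-sum.
R_carbon steel shell = (1/2.06 − 1/2.0652)/(4π×52.2) = 1.863×10^-6 K/W
R_cork board = (1/2.0652 − 1/2.1002)/(4π×0.0522) = 0.0123 K/W
R_outer film = 1/(h·4πr_o²) = 1/(7.72×4π×2.1002²) = 0.002337 K/W
R_total = 0.01464 K/W
Q = ΔT/R_total = 25/0.01464

Q ≈ 1710 W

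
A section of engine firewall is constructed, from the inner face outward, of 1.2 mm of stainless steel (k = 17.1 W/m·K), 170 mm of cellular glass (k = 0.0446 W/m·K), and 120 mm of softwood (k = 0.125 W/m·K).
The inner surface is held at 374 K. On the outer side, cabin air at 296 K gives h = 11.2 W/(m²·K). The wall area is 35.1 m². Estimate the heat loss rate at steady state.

Series thermal resistances:
R_stainless steel = L/(kA) = 0.0012/(17.1×35.1) = 1.999×10^-6 K/W
R_cellular glass = L/(kA) = 0.17/(0.0446×35.1) = 0.1086 K/W
R_softwood = L/(kA) = 0.12/(0.125×35.1) = 0.02735 K/W
R_outer film = 1/(h_o·A) = 1/(11.2×35.1) = 0.002544 K/W
R_total = 0.1385 K/W
Q = ΔT / R_total = 78 / 0.1385

Q ≈ 563 W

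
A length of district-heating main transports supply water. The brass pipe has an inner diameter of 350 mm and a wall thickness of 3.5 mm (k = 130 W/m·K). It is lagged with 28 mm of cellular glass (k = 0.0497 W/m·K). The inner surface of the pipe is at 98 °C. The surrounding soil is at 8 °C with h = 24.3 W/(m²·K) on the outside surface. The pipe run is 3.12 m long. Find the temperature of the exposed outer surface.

Treating each annulus and film as a series resistance:
R_brass pipe wall = ln(178.5/175)/(2π×130×3.12) = 7.77×10^-6 K/W
R_cellular glass = ln(206.5/178.5)/(2π×0.0497×3.12) = 0.1496 K/W
R_outer film = 1/(h_o·2πr_oL) = 1/(24.3×2π×0.2065×3.12) = 0.01017 K/W
R_total = 0.1597 K/W
Q = ΔT/R_total = 90/0.1597
Q = 563 W
T_interface = T_inner − Q·ΣR(inner→interface) = 98 − 563×0.1496

T ≈ 13.7 °C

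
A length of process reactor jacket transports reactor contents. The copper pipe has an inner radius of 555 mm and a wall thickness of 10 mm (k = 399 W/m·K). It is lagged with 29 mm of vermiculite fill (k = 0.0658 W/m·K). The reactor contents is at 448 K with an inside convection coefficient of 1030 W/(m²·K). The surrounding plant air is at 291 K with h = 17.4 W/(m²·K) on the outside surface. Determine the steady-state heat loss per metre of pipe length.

Per-layer cylindrical resistances, series-summed:
R_inner film = 1/(h_i·2πr₁L) = 1/(1030×2π×0.555×1) = 2.784×10^-4 K/W
R_copper pipe wall = ln(565/555)/(2π×399×1) = 7.123×10^-6 K/W
R_vermiculite fill = ln(594/565)/(2π×0.0658×1) = 0.1211 K/W
R_outer film = 1/(h_o·2πr_oL) = 1/(17.4×2π×0.594×1) = 0.0154 K/W
R_total = 0.1368 K/W
Q = ΔT/R_total = 157/0.1368

q′ ≈ 1150 W/m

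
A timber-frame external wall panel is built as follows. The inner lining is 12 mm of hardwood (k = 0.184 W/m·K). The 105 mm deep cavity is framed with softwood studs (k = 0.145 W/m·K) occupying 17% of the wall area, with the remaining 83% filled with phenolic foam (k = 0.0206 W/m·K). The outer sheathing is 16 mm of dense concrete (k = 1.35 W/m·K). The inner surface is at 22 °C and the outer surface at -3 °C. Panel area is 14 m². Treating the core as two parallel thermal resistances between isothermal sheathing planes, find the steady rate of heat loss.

Q ≈ 135 W

Sheathing layers in series; stud and cavity paths in parallel between them.
R_inner = 0.012/(0.184×14) = 0.004658 K/W
R_stud  = 0.105/(0.145×0.17×14) = 0.3043 K/W
R_cav   = 0.105/(0.0206×0.83×14) = 0.4386 K/W
1/R_core = 1/R_stud + 1/R_cav → R_core = 0.1796 K/W
R_outer = 0.016/(1.35×14) = 8.466×10^-4 K/W
R_total = 0.1852 K/W
Q = ΔT/R_total = 25/0.1852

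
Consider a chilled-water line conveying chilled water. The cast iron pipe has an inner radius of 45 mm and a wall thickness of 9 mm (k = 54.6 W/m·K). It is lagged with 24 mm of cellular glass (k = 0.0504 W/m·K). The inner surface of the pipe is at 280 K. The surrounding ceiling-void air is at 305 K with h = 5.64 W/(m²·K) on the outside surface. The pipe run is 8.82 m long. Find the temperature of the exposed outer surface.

T ≈ 299 K

Radial resistances (cylindrical: R_cond = ln(r_o/r_i)/(2πkL), R_conv = 1/(h·2πrL)):
R_cast iron pipe wall = ln(54/45)/(2π×54.6×8.82) = 6.026×10^-5 K/W
R_cellular glass = ln(78/54)/(2π×0.0504×8.82) = 0.1317 K/W
R_outer film = 1/(h_o·2πr_oL) = 1/(5.64×2π×0.078×8.82) = 0.04102 K/W
R_total = 0.1727 K/W
Q = ΔT/R_total = 25/0.1727
Q = 145 W
T_interface = T_inner + Q·ΣR(inner→interface) = 280 + 145×0.1317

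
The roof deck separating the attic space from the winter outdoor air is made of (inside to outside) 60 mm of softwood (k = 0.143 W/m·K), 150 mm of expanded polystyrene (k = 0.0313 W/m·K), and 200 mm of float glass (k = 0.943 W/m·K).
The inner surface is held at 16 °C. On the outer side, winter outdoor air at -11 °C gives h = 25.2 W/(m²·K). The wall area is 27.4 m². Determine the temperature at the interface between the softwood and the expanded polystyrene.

Treating each layer as a thermal resistance in series:
R_softwood = L/(kA) = 0.06/(0.143×27.4) = 0.01531 K/W
R_expanded polystyrene = L/(kA) = 0.15/(0.0313×27.4) = 0.1749 K/W
R_float glass = L/(kA) = 0.2/(0.943×27.4) = 0.00774 K/W
R_outer film = 1/(h_o·A) = 1/(25.2×27.4) = 0.001448 K/W
R_total = 0.1994 K/W;  Q = ΔT/R_total = 27/0.1994 = 135.4 W
T_interface = T_inner − Q·ΣR(inner→interface) = 16 − 135×0.01531

T ≈ 13.9 °C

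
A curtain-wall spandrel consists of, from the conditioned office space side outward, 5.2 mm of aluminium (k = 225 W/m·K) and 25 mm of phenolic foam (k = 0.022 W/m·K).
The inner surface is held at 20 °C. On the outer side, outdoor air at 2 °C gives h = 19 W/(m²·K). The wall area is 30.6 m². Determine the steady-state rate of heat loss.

Q ≈ 463 W

Model the wall as resistances in series:
R_aluminium = L/(kA) = 0.0052/(225×30.6) = 7.553×10^-7 K/W
R_phenolic foam = L/(kA) = 0.025/(0.022×30.6) = 0.03714 K/W
R_outer film = 1/(h_o·A) = 1/(19×30.6) = 0.00172 K/W
R_total = 0.03886 K/W
Q = ΔT / R_total = 18 / 0.03886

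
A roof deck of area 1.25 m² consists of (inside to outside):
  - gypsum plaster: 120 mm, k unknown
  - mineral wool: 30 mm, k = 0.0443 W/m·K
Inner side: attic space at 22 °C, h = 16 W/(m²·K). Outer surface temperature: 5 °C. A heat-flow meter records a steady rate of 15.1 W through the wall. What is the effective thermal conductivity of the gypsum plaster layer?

Thermal resistances in series:
R_inner film = 1/(h_i·A) = 1/(16×1.25) = 0.05 K/W
R_mineral wool = L/(kA) = 0.03/(0.0443×1.25) = 0.5418 K/W
Sum of known resistances R_other = 0.5918 K/W
Total R = ΔT/Q = 17/15.1 = 1.126 K/W
R_gypsum plaster = R_total − R_other = 0.5341 K/W
k = L/(R·A) = 0.12/(0.5341×1.25)

k ≈ 0.18 W/(m·K)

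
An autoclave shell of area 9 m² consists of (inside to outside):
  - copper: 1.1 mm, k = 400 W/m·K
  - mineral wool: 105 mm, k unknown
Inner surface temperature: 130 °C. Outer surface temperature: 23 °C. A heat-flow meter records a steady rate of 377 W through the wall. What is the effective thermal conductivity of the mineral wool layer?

Using the resistance-network approach (series):
R_copper = L/(kA) = 0.0011/(400×9) = 3.056×10^-7 K/W
Sum of known resistances R_other = 3.056×10^-7 K/W
Total R = ΔT/Q = 107/377 = 0.2838 K/W
R_mineral wool = R_total − R_other = 0.2838 K/W
k = L/(R·A) = 0.105/(0.2838×9)

k ≈ 0.0411 W/(m·K)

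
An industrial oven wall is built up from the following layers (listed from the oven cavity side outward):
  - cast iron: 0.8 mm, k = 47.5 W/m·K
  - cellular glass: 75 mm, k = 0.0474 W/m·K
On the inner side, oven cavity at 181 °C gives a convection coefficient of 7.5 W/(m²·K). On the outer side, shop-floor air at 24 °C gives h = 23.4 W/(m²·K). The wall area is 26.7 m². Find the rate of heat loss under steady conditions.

Q ≈ 2380 W

Model the wall as resistances in series:
R_inner film = 1/(h_i·A) = 1/(7.5×26.7) = 0.004994 K/W
R_cast iron = L/(kA) = 0.0008/(47.5×26.7) = 6.308×10^-7 K/W
R_cellular glass = L/(kA) = 0.075/(0.0474×26.7) = 0.05926 K/W
R_outer film = 1/(h_o·A) = 1/(23.4×26.7) = 0.001601 K/W
R_total = 0.06586 K/W
Q = ΔT / R_total = 157 / 0.06586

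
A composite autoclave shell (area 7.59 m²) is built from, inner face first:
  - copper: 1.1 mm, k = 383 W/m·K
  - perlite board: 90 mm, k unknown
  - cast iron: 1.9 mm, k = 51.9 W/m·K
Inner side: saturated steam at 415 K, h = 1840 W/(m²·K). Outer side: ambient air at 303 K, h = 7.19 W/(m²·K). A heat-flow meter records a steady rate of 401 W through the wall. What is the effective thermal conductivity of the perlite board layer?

Thermal resistances in series:
R_inner film = 1/(h_i·A) = 1/(1840×7.59) = 7.16×10^-5 K/W
R_copper = L/(kA) = 0.0011/(383×7.59) = 3.784×10^-7 K/W
R_cast iron = L/(kA) = 0.0019/(51.9×7.59) = 4.823×10^-6 K/W
R_outer film = 1/(h_o·A) = 1/(7.19×7.59) = 0.01832 K/W
Sum of known resistances R_other = 0.0184 K/W
Total R = ΔT/Q = 112/401 = 0.2793 K/W
R_perlite board = R_total − R_other = 0.2609 K/W
k = L/(R·A) = 0.09/(0.2609×7.59)

k ≈ 0.0454 W/(m·K)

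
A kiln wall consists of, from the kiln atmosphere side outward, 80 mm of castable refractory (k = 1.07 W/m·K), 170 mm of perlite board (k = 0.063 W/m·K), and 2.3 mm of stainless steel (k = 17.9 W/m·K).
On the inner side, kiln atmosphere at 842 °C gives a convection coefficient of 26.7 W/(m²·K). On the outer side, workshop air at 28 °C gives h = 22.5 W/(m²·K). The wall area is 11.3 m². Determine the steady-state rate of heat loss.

Q ≈ 3220 W

Using the resistance-network approach (series):
R_inner film = 1/(h_i·A) = 1/(26.7×11.3) = 0.003314 K/W
R_castable refractory = L/(kA) = 0.08/(1.07×11.3) = 0.006616 K/W
R_perlite board = L/(kA) = 0.17/(0.063×11.3) = 0.2388 K/W
R_stainless steel = L/(kA) = 0.0023/(17.9×11.3) = 1.137×10^-5 K/W
R_outer film = 1/(h_o·A) = 1/(22.5×11.3) = 0.003933 K/W
R_total = 0.2527 K/W
Q = ΔT / R_total = 814 / 0.2527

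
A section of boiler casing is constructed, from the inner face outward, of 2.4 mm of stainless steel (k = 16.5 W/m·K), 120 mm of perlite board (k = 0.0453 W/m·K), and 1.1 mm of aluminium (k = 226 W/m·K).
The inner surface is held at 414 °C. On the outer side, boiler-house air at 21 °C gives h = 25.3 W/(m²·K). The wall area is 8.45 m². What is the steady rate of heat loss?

Q ≈ 1240 W

Thermal resistances in series:
R_stainless steel = L/(kA) = 0.0024/(16.5×8.45) = 1.721×10^-5 K/W
R_perlite board = L/(kA) = 0.12/(0.0453×8.45) = 0.3135 K/W
R_aluminium = L/(kA) = 0.0011/(226×8.45) = 5.76×10^-7 K/W
R_outer film = 1/(h_o·A) = 1/(25.3×8.45) = 0.004678 K/W
R_total = 0.3182 K/W
Q = ΔT / R_total = 393 / 0.3182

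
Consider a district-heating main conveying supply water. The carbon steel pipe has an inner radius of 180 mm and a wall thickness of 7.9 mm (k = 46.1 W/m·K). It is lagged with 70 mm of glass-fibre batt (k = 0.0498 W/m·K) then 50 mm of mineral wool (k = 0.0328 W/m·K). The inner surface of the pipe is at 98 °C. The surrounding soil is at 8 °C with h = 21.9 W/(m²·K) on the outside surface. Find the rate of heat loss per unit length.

For a radial system each layer contributes R = ln(r_out/r_in)/(2πkL); films add R = 1/(hA).
R_carbon steel pipe wall = ln(187.9/180)/(2π×46.1×1) = 1.483×10^-4 K/W
R_glass-fibre batt = ln(257.9/187.9)/(2π×0.0498×1) = 1.012 K/W
R_mineral wool = ln(307.9/257.9)/(2π×0.0328×1) = 0.8598 K/W
R_outer film = 1/(h_o·2πr_oL) = 1/(21.9×2π×0.3079×1) = 0.0236 K/W
R_total = 1.896 K/W
Q = ΔT/R_total = 90/1.896

q′ ≈ 47.5 W/m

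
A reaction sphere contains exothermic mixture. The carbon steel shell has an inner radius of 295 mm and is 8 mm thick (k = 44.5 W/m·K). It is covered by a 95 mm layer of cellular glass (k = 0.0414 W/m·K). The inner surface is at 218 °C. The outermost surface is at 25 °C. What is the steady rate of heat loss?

Q ≈ 127 W

Radial (spherical) resistances in series:
R_carbon steel shell = (1/0.295 − 1/0.303)/(4π×44.5) = 1.6×10^-4 K/W
R_cellular glass = (1/0.303 − 1/0.398)/(4π×0.0414) = 1.514 K/W
R_total = 1.514 K/W
Q = ΔT/R_total = 193/1.514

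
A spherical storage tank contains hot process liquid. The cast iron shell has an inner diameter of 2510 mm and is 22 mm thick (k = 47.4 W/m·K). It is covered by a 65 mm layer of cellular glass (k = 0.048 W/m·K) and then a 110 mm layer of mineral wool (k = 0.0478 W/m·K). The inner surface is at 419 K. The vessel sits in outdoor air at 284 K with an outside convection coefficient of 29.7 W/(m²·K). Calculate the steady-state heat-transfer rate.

Q ≈ 854 W

Each spherical layer contributes R = (1/r_i − 1/r_o)/(4πk):
R_cast iron shell = (1/1.255 − 1/1.277)/(4π×47.4) = 2.305×10^-5 K/W
R_cellular glass = (1/1.277 − 1/1.342)/(4π×0.048) = 0.06288 K/W
R_mineral wool = (1/1.342 − 1/1.452)/(4π×0.0478) = 0.09398 K/W
R_outer film = 1/(h·4πr_o²) = 1/(29.7×4π×1.452²) = 0.001271 K/W
R_total = 0.1582 K/W
Q = ΔT/R_total = 135/0.1582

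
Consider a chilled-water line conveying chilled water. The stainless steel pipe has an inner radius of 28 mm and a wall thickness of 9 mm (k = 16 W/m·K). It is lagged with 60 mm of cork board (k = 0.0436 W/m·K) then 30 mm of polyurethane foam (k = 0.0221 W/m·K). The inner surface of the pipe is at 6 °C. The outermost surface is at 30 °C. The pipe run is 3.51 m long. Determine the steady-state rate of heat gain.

Q ≈ 15.4 W

For a radial system each layer contributes R = ln(r_out/r_in)/(2πkL); films add R = 1/(hA).
R_stainless steel pipe wall = ln(37/28)/(2π×16×3.51) = 7.899×10^-4 K/W
R_cork board = ln(97/37)/(2π×0.0436×3.51) = 1.002 K/W
R_polyurethane foam = ln(127/97)/(2π×0.0221×3.51) = 0.5529 K/W
R_total = 1.556 K/W
Q = ΔT/R_total = 24/1.556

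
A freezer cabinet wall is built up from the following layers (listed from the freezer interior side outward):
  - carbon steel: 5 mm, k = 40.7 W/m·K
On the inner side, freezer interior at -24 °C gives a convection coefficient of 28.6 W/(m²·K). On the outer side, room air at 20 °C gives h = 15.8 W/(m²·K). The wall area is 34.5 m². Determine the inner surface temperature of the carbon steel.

T ≈ -8.36 °C

Model the wall as resistances in series:
R_inner film = 1/(h_i·A) = 1/(28.6×34.5) = 0.001013 K/W
R_carbon steel = L/(kA) = 0.005/(40.7×34.5) = 3.561×10^-6 K/W
R_outer film = 1/(h_o·A) = 1/(15.8×34.5) = 0.001835 K/W
R_total = 0.002852 K/W;  Q = ΔT/R_total = 44/0.002852 = 15430 W
T_interface = T_inner + Q·ΣR(inner→interface) = -24 + 15400×0.001013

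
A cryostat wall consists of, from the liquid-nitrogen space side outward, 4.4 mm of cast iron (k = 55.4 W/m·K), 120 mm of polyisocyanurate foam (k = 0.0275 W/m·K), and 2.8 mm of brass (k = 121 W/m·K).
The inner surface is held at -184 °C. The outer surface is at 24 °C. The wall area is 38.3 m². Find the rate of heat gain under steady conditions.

Q ≈ 1830 W

Series thermal resistances:
R_cast iron = L/(kA) = 0.0044/(55.4×38.3) = 2.074×10^-6 K/W
R_polyisocyanurate foam = L/(kA) = 0.12/(0.0275×38.3) = 0.1139 K/W
R_brass = L/(kA) = 0.0028/(121×38.3) = 6.042×10^-7 K/W
R_total = 0.1139 K/W
Q = ΔT / R_total = 208 / 0.1139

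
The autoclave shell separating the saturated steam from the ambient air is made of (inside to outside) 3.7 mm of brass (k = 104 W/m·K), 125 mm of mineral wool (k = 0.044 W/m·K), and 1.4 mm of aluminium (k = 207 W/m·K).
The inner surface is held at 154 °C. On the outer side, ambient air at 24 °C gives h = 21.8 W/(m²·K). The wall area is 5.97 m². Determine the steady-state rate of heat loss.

Thermal resistances in series:
R_brass = L/(kA) = 0.0037/(104×5.97) = 5.959×10^-6 K/W
R_mineral wool = L/(kA) = 0.125/(0.044×5.97) = 0.4759 K/W
R_aluminium = L/(kA) = 0.0014/(207×5.97) = 1.133×10^-6 K/W
R_outer film = 1/(h_o·A) = 1/(21.8×5.97) = 0.007684 K/W
R_total = 0.4836 K/W
Q = ΔT / R_total = 130 / 0.4836

Q ≈ 269 W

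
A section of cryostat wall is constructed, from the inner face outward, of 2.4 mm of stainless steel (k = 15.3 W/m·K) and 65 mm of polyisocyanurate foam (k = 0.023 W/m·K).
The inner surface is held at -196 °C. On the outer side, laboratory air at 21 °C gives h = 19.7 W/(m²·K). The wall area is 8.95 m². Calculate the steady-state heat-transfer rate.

Q ≈ 675 W

Series thermal resistances:
R_stainless steel = L/(kA) = 0.0024/(15.3×8.95) = 1.753×10^-5 K/W
R_polyisocyanurate foam = L/(kA) = 0.065/(0.023×8.95) = 0.3158 K/W
R_outer film = 1/(h_o·A) = 1/(19.7×8.95) = 0.005672 K/W
R_total = 0.3215 K/W
Q = ΔT / R_total = 217 / 0.3215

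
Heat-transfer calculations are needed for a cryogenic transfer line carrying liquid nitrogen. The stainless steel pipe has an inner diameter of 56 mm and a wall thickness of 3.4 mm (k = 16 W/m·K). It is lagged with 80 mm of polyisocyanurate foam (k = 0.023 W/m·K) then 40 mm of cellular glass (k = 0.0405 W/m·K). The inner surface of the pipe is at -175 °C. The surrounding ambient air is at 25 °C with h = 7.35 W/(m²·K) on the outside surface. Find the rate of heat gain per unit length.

Radial resistances (cylindrical: R_cond = ln(r_o/r_i)/(2πkL), R_conv = 1/(h·2πrL)):
R_stainless steel pipe wall = ln(31.4/28)/(2π×16×1) = 0.00114 K/W
R_polyisocyanurate foam = ln(111.4/31.4)/(2π×0.023×1) = 8.763 K/W
R_cellular glass = ln(151.4/111.4)/(2π×0.0405×1) = 1.206 K/W
R_outer film = 1/(h_o·2πr_oL) = 1/(7.35×2π×0.1514×1) = 0.143 K/W
R_total = 10.11 K/W
Q = ΔT/R_total = 200/10.11

q′ ≈ 19.8 W/m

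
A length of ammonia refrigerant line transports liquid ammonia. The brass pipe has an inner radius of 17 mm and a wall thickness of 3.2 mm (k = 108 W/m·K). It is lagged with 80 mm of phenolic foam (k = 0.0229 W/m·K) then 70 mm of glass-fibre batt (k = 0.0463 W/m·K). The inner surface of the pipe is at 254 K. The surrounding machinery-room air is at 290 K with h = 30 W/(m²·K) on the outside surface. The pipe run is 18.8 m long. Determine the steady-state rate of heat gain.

Q ≈ 52.1 W

For a radial system each layer contributes R = ln(r_out/r_in)/(2πkL); films add R = 1/(hA).
R_brass pipe wall = ln(20.2/17)/(2π×108×18.8) = 1.352×10^-5 K/W
R_phenolic foam = ln(100.2/20.2)/(2π×0.0229×18.8) = 0.592 K/W
R_glass-fibre batt = ln(170.2/100.2)/(2π×0.0463×18.8) = 0.09687 K/W
R_outer film = 1/(h_o·2πr_oL) = 1/(30×2π×0.1702×18.8) = 0.001658 K/W
R_total = 0.6906 K/W
Q = ΔT/R_total = 36/0.6906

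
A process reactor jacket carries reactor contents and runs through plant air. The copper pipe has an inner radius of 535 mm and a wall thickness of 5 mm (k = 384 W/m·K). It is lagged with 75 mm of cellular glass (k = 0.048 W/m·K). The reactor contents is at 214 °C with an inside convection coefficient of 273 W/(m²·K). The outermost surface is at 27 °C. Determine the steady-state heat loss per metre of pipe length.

Cylindrical conduction, so R = ln(r₂/r₁)/(2πkL) per layer, in series:
R_inner film = 1/(h_i·2πr₁L) = 1/(273×2π×0.535×1) = 0.00109 K/W
R_copper pipe wall = ln(540/535)/(2π×384×1) = 3.856×10^-6 K/W
R_cellular glass = ln(615/540)/(2π×0.048×1) = 0.4312 K/W
R_total = 0.4323 K/W
Q = ΔT/R_total = 187/0.4323

q′ ≈ 433 W/m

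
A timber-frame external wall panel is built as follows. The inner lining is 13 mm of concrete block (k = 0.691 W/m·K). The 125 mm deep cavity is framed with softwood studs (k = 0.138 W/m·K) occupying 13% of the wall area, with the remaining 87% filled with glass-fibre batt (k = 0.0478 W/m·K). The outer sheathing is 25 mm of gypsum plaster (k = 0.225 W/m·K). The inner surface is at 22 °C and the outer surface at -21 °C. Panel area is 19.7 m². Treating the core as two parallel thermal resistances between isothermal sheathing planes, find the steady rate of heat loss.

Sheathing layers in series; stud and cavity paths in parallel between them.
R_inner = 0.013/(0.691×19.7) = 9.55×10^-4 K/W
R_stud  = 0.125/(0.138×0.13×19.7) = 0.3537 K/W
R_cav   = 0.125/(0.0478×0.87×19.7) = 0.1526 K/W
1/R_core = 1/R_stud + 1/R_cav → R_core = 0.1066 K/W
R_outer = 0.025/(0.225×19.7) = 0.00564 K/W
R_total = 0.1132 K/W
Q = ΔT/R_total = 43/0.1132

Q ≈ 380 W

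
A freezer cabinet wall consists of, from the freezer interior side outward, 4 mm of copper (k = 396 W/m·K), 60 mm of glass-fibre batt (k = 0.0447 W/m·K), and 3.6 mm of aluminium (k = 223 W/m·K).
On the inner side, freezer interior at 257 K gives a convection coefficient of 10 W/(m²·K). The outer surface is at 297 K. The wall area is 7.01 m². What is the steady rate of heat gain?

Q ≈ 194 W

Thermal resistances in series:
R_inner film = 1/(h_i·A) = 1/(10×7.01) = 0.01427 K/W
R_copper = L/(kA) = 0.004/(396×7.01) = 1.441×10^-6 K/W
R_glass-fibre batt = L/(kA) = 0.06/(0.0447×7.01) = 0.1915 K/W
R_aluminium = L/(kA) = 0.0036/(223×7.01) = 2.303×10^-6 K/W
R_total = 0.2058 K/W
Q = ΔT / R_total = 40 / 0.2058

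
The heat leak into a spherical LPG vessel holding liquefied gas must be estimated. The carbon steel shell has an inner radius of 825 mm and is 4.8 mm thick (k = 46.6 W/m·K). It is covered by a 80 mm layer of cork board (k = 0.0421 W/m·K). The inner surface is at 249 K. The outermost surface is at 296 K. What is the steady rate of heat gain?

Q ≈ 235 W

Radial (spherical) resistances in series:
R_carbon steel shell = (1/0.825 − 1/0.8298)/(4π×46.6) = 1.197×10^-5 K/W
R_cork board = (1/0.8298 − 1/0.9098)/(4π×0.0421) = 0.2003 K/W
R_total = 0.2003 K/W
Q = ΔT/R_total = 47/0.2003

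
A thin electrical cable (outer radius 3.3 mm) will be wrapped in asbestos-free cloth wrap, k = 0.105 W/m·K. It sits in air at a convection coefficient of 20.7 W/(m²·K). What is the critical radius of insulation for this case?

For a cylinder r_cr = k/h = 0.105/20.7
r_cr = 5.07 mm; since the bare radius (3.3 mm) is below r_cr, adding a thin layer of insulation will *increase* heat loss.

r_cr ≈ 5.07 mm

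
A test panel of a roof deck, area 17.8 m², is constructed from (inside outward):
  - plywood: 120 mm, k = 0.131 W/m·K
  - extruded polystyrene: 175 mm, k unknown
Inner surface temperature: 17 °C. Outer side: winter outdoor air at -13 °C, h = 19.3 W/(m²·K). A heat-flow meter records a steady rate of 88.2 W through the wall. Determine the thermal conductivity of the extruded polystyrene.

Model the wall as resistances in series:
R_plywood = L/(kA) = 0.12/(0.131×17.8) = 0.05146 K/W
R_outer film = 1/(h_o·A) = 1/(19.3×17.8) = 0.002911 K/W
Sum of known resistances R_other = 0.05437 K/W
Total R = ΔT/Q = 30/88.2 = 0.3401 K/W
R_extruded polystyrene = R_total − R_other = 0.2858 K/W
k = L/(R·A) = 0.175/(0.2858×17.8)

k ≈ 0.0344 W/(m·K)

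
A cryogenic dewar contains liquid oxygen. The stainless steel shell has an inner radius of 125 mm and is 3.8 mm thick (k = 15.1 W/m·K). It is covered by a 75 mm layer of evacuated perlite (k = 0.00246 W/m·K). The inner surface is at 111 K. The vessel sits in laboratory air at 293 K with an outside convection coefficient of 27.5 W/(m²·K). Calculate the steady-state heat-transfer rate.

Each spherical layer contributes R = (1/r_i − 1/r_o)/(4πk):
R_stainless steel shell = (1/0.125 − 1/0.1288)/(4π×15.1) = 0.001244 K/W
R_evacuated perlite = (1/0.1288 − 1/0.2038)/(4π×0.00246) = 92.43 K/W
R_outer film = 1/(h·4πr_o²) = 1/(27.5×4π×0.2038²) = 0.06967 K/W
R_total = 92.5 K/W
Q = ΔT/R_total = 182/92.5

Q ≈ 1.97 W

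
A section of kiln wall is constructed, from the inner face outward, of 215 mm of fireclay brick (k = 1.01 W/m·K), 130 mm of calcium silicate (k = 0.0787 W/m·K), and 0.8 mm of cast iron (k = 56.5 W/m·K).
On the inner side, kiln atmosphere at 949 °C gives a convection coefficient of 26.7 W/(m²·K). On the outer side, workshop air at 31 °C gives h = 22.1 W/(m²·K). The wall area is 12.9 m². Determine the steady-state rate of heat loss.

Treating each layer as a thermal resistance in series:
R_inner film = 1/(h_i·A) = 1/(26.7×12.9) = 0.002903 K/W
R_fireclay brick = L/(kA) = 0.215/(1.01×12.9) = 0.0165 K/W
R_calcium silicate = L/(kA) = 0.13/(0.0787×12.9) = 0.128 K/W
R_cast iron = L/(kA) = 0.0008/(56.5×12.9) = 1.098×10^-6 K/W
R_outer film = 1/(h_o·A) = 1/(22.1×12.9) = 0.003508 K/W
R_total = 0.151 K/W
Q = ΔT / R_total = 918 / 0.151

Q ≈ 6080 W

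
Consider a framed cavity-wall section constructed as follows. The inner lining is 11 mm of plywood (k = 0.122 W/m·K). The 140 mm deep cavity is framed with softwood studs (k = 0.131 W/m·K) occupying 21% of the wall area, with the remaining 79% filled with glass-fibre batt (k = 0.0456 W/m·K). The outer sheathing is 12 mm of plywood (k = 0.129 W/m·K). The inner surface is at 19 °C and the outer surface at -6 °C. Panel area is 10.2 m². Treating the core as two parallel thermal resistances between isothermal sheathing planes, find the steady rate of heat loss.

Sheathing layers in series; stud and cavity paths in parallel between them.
R_inner = 0.011/(0.122×10.2) = 0.00884 K/W
R_stud  = 0.14/(0.131×0.21×10.2) = 0.4989 K/W
R_cav   = 0.14/(0.0456×0.79×10.2) = 0.381 K/W
1/R_core = 1/R_stud + 1/R_cav → R_core = 0.216 K/W
R_outer = 0.012/(0.129×10.2) = 0.00912 K/W
R_total = 0.234 K/W
Q = ΔT/R_total = 25/0.234

Q ≈ 107 W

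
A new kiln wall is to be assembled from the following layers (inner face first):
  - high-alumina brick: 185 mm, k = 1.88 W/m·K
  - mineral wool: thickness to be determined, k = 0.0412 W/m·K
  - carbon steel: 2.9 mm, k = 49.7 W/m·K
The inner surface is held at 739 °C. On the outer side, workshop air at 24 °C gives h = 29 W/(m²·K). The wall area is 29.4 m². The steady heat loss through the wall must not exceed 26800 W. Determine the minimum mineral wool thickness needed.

L ≈ 26.8 mm

Treating each layer as a thermal resistance in series:
R_high-alumina brick = L/(kA) = 0.185/(1.88×29.4) = 0.003347 K/W
R_carbon steel = L/(kA) = 0.0029/(49.7×29.4) = 1.985×10^-6 K/W
R_outer film = 1/(h_o·A) = 1/(29×29.4) = 0.001173 K/W
Sum of the known resistances R_other = 0.004522 K/W
Required total resistance R_tot = ΔT/Q_allow = 715/26800 = 0.02668 K/W
R_mineral wool = R_tot − R_other = 0.02216 K/W
L = R·k·A = 0.02216×0.0412×29.4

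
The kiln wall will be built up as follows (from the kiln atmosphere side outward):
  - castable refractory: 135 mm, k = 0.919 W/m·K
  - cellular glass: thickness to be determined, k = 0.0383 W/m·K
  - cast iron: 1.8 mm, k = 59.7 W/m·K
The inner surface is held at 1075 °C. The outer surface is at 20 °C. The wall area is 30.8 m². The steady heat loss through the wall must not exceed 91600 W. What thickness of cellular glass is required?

L ≈ 7.96 mm

Treating each layer as a thermal resistance in series:
R_castable refractory = L/(kA) = 0.135/(0.919×30.8) = 0.004769 K/W
R_cast iron = L/(kA) = 0.0018/(59.7×30.8) = 9.789×10^-7 K/W
Sum of the known resistances R_other = 0.00477 K/W
Required total resistance R_tot = ΔT/Q_allow = 1055/91600 = 0.01152 K/W
R_cellular glass = R_tot − R_other = 0.006747 K/W
L = R·k·A = 0.006747×0.0383×30.8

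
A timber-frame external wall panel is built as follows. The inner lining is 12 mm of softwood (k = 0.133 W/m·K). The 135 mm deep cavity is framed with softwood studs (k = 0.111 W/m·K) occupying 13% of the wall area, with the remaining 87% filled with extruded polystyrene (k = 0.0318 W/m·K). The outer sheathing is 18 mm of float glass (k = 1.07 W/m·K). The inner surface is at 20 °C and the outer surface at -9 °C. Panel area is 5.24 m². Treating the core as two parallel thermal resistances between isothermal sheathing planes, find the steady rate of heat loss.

Sheathing layers in series; stud and cavity paths in parallel between them.
R_inner = 0.012/(0.133×5.24) = 0.01722 K/W
R_stud  = 0.135/(0.111×0.13×5.24) = 1.785 K/W
R_cav   = 0.135/(0.0318×0.87×5.24) = 0.9312 K/W
1/R_core = 1/R_stud + 1/R_cav → R_core = 0.612 K/W
R_outer = 0.018/(1.07×5.24) = 0.00321 K/W
R_total = 0.6324 K/W
Q = ΔT/R_total = 29/0.6324

Q ≈ 45.9 W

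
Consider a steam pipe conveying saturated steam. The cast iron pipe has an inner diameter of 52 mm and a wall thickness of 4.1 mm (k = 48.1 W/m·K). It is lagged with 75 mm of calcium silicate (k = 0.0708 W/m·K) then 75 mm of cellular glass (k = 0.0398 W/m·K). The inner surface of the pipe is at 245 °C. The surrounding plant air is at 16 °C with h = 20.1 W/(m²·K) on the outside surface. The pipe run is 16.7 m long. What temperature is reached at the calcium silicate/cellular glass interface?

Radial resistances (cylindrical: R_cond = ln(r_o/r_i)/(2πkL), R_conv = 1/(h·2πrL)):
R_cast iron pipe wall = ln(30.1/26)/(2π×48.1×16.7) = 2.901×10^-5 K/W
R_calcium silicate = ln(105.1/30.1)/(2π×0.0708×16.7) = 0.1683 K/W
R_cellular glass = ln(180.1/105.1)/(2π×0.0398×16.7) = 0.129 K/W
R_outer film = 1/(h_o·2πr_oL) = 1/(20.1×2π×0.1801×16.7) = 0.002633 K/W
R_total = 0.2999 K/W
Q = ΔT/R_total = 229/0.2999
Q = 763 W
T_interface = T_inner − Q·ΣR(inner→interface) = 245 − 763×0.1683

T ≈ 116 °C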